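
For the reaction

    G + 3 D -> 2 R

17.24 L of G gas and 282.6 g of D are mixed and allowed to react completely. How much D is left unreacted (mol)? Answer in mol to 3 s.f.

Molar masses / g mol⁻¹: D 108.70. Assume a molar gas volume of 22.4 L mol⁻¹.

n(G) = 17.24 / 22.4 = 0.7696 mol
n(D) = 282.6 / 108.70 = 2.600 mol
n/ν for G = 0.7696/1 = 0.7696
n/ν for D = 2.600/3 = 0.8667
Smallest n/ν is G → limiting reagent.
D consumed = (3/1) × 0.7696 = 2.309 mol
D remaining = 2.600 − 2.309 = 0.2910 mol

0.291 mol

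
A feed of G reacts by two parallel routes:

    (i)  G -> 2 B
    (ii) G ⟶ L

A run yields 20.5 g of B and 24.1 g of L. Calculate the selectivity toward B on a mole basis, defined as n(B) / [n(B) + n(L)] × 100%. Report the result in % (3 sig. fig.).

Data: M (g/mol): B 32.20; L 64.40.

n(B) = 20.5 / 32.20 = 0.6366 mol
n(L) = 24.1 / 64.40 = 0.3742 mol
selectivity = 0.6366/(0.6366+0.3742) × 100 = 62.98 %

63.0 %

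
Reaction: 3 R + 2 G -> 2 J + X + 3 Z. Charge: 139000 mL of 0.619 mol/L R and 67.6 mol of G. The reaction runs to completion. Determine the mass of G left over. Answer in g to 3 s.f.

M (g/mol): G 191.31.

1960 g

n(R) = 0.619 × 139000/1000 = 86.04 mol
n(G) = 67.60 mol
n/ν → R: 28.68, G: 33.80; R is limiting.
G consumed = (2/3) × 86.04 = 57.36 mol
G remaining = 67.60 − 57.36 = 10.24 mol
mass = 10.24 × 191.31 = 1959 g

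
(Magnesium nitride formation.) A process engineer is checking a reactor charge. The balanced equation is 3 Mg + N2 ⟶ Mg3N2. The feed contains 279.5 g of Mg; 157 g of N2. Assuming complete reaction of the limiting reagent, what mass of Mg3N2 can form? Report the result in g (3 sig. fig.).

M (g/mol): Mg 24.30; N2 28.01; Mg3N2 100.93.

n(Mg) = 279.5 / 24.30 = 11.50 mol
n(N2) = 157.0 / 28.01 = 5.605 mol
n/ν for Mg = 11.50/3 = 3.833
n/ν for N2 = 5.605/1 = 5.605
Smallest n/ν is Mg → limiting reagent.
n(Mg3N2) = (1/3) × 11.50 = 3.833 mol
mass = 3.833 × 100.93 = 386.9 g

387 g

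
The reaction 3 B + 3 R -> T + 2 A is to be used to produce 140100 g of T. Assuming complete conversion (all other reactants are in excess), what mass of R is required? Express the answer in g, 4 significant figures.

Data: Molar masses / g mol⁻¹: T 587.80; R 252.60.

n(T) = 140100 / 587.80 = 238.3 mol
n(R) = (3/1) × 238.3 = 714.9 mol
mass = 714.9 × 252.60 = 180600 g

180600 g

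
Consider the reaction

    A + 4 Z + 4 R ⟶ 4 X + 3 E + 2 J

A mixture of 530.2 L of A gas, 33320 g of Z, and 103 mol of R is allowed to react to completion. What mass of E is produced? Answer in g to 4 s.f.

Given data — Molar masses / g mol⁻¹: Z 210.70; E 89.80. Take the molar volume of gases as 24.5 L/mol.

5830 g

n(A) = 530.2 / 24.5 = 21.64 mol
n(Z) = 33320 / 210.70 = 158.1 mol
n(R) = 103.0 mol
n/ν → A: 21.64, Z: 39.53, R: 25.75; A is limiting.
n(E) = (3/1) × 21.64 = 64.92 mol
mass = 64.92 × 89.80 = 5830 g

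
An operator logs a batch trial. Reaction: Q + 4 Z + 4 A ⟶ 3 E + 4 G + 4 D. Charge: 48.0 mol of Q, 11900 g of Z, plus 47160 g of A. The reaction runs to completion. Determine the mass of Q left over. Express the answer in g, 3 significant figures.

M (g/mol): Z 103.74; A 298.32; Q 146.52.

n(Q) = 48.00 mol
n(Z) = 11900 / 103.74 = 114.7 mol
n(A) = 47160 / 298.32 = 158.1 mol
n/ν for Q = 48.00/1 = 48.00
n/ν for Z = 114.7/4 = 28.68
n/ν for A = 158.1/4 = 39.53
Smallest n/ν is Z → limiting reagent.
Q consumed = (1/4) × 114.7 = 28.68 mol
Q remaining = 48.00 − 28.68 = 19.32 mol
mass = 19.32 × 146.52 = 2831 g

2830 g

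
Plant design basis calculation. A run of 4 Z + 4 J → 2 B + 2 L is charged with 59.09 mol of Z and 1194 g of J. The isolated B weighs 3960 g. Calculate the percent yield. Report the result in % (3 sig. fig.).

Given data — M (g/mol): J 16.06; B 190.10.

n(Z) = 59.09 mol
n(J) = 1194 / 16.06 = 74.35 mol
n/ν for Z = 59.09/4 = 14.77
n/ν for J = 74.35/4 = 18.59
Smallest n/ν is Z → limiting reagent.
theoretical n(B) = (2/4) × 59.09 = 29.55 mol → 5617 g
% yield = 3960 / 5617 × 100 = 70.50 %

70.5 %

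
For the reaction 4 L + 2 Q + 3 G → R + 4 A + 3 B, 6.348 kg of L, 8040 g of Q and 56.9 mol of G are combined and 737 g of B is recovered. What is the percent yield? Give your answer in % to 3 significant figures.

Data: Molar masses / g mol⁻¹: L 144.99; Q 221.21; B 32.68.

68.7 %

n(L) = 6.348×1000 / 144.99 = 43.78 mol
n(Q) = 8040 / 221.21 = 36.35 mol
n(G) = 56.90 mol
n/ν → L: 10.95, Q: 18.18, G: 18.97; L is limiting.
theoretical n(B) = (3/4) × 43.78 = 32.84 mol → 1073 g
% yield = 737 / 1073 × 100 = 68.69 %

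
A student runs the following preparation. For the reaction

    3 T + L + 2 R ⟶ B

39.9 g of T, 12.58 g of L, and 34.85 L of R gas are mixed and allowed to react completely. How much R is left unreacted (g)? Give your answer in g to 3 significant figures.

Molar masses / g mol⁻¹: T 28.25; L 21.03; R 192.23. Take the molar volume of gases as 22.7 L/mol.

114 g

n(T) = 39.90 / 28.25 = 1.412 mol
n(L) = 12.58 / 21.03 = 0.5982 mol
n(R) = 34.85 / 22.7 = 1.535 mol
n/ν → T: 0.4707, L: 0.5982, R: 0.7675; T is limiting.
R consumed = (2/3) × 1.412 = 0.9413 mol
R remaining = 1.535 − 0.9413 = 0.5937 mol
mass = 0.5937 × 192.23 = 114.1 g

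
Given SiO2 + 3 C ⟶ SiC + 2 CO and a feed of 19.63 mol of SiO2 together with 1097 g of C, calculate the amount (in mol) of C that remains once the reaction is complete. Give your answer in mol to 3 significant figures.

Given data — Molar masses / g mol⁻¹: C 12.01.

n(SiO2) = 19.63 mol
n(C) = 1097 / 12.01 = 91.34 mol
n/ν for SiO2 = 19.63/1 = 19.63
n/ν for C = 91.34/3 = 30.45
Smallest n/ν is SiO2 → limiting reagent.
C consumed = (3/1) × 19.63 = 58.89 mol
C remaining = 91.34 − 58.89 = 32.45 mol

32.5 mol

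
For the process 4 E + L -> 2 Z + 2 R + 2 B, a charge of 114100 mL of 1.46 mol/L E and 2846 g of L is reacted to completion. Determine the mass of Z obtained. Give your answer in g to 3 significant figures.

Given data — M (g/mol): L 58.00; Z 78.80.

n(E) = 1.46 × 114100/1000 = 166.6 mol
n(L) = 2846 / 58.00 = 49.07 mol
n/ν for E = 166.6/4 = 41.65
n/ν for L = 49.07/1 = 49.07
Smallest n/ν is E → limiting reagent.
n(Z) = (2/4) × 166.6 = 83.30 mol
mass = 83.30 × 78.80 = 6564 g

6560 g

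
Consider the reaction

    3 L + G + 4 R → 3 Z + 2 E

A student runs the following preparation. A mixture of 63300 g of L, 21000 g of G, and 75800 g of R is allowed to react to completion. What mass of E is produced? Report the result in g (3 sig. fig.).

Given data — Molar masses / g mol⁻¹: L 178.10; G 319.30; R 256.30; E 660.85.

n(L) = 63300 / 178.10 = 355.4 mol
n(G) = 21000 / 319.30 = 65.77 mol
n(R) = 75800 / 256.30 = 295.7 mol
n/ν for L = 355.4/3 = 118.5
n/ν for G = 65.77/1 = 65.77
n/ν for R = 295.7/4 = 73.93
Smallest n/ν is G → limiting reagent.
n(E) = (2/1) × 65.77 = 131.5 mol
mass = 131.5 × 660.85 = 86900 g

86900 g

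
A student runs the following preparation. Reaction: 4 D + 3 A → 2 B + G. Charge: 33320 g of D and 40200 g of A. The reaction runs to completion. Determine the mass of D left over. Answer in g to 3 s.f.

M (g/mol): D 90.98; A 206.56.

9710 g

n(D) = 33320 / 90.98 = 366.2 mol
n(A) = 40200 / 206.56 = 194.6 mol
n/ν for D = 366.2/4 = 91.55
n/ν for A = 194.6/3 = 64.87
Smallest n/ν is A → limiting reagent.
D consumed = (4/3) × 194.6 = 259.5 mol
D remaining = 366.2 − 259.5 = 106.7 mol
mass = 106.7 × 90.98 = 9708 g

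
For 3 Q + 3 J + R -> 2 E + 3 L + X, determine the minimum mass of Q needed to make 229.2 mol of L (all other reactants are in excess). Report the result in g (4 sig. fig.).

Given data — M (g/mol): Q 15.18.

n(L) = 229.2 mol
n(Q) = (3/3) × 229.2 = 229.2 mol
mass = 229.2 × 15.18 = 3479 g

3479 g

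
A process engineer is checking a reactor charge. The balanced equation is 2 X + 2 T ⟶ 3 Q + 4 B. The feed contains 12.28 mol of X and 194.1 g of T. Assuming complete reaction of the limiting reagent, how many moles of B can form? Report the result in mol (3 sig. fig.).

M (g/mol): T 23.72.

16.4 mol

n(X) = 12.28 mol
n(T) = 194.1 / 23.72 = 8.183 mol
n/ν for X = 12.28/2 = 6.140
n/ν for T = 8.183/2 = 4.092
Smallest n/ν is T → limiting reagent.
n(B) = (4/2) × 8.183 = 16.37 mol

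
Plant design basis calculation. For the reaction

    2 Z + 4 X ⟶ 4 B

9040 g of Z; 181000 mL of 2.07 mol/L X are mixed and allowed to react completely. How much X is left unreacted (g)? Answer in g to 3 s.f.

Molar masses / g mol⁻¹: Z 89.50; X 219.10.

37800 g

n(Z) = 9040 / 89.50 = 101.0 mol
n(X) = 2.07 × 181000/1000 = 374.7 mol
n/ν for Z = 101.0/2 = 50.50
n/ν for X = 374.7/4 = 93.68
Smallest n/ν is Z → limiting reagent.
X consumed = (4/2) × 101.0 = 202.0 mol
X remaining = 374.7 − 202.0 = 172.7 mol
mass = 172.7 × 219.10 = 37840 g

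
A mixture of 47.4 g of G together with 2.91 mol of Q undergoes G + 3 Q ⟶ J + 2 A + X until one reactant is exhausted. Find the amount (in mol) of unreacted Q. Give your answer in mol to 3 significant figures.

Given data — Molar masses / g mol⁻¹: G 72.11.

n(G) = 47.40 / 72.11 = 0.6573 mol
n(Q) = 2.910 mol
n/ν → G: 0.6573, Q: 0.9700; G is limiting.
Q consumed = (3/1) × 0.6573 = 1.972 mol
Q remaining = 2.910 − 1.972 = 0.9380 mol

0.938 mol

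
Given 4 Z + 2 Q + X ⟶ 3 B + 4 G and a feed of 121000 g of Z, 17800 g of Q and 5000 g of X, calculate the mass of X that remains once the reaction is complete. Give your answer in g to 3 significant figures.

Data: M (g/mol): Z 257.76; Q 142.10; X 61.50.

n(Z) = 121000 / 257.76 = 469.4 mol
n(Q) = 17800 / 142.10 = 125.3 mol
n(X) = 5000 / 61.50 = 81.30 mol
n/ν for Z = 469.4/4 = 117.4
n/ν for Q = 125.3/2 = 62.65
n/ν for X = 81.30/1 = 81.30
Smallest n/ν is Q → limiting reagent.
X consumed = (1/2) × 125.3 = 62.65 mol
X remaining = 81.30 − 62.65 = 18.65 mol
mass = 18.65 × 61.50 = 1147 g

1150 g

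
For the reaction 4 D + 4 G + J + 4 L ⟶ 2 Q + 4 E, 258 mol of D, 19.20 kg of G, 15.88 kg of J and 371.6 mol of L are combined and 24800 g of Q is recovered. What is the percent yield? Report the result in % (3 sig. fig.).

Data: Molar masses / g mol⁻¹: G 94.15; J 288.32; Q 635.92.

n(D) = 258.0 mol
n(G) = 19.20×1000 / 94.15 = 203.9 mol
n(J) = 15.88×1000 / 288.32 = 55.08 mol
n(L) = 371.6 mol
n/ν → D: 64.50, G: 50.98, J: 55.08, L: 92.90; G is limiting.
theoretical n(Q) = (2/4) × 203.9 = 102.0 mol → 64860 g
% yield = 24800 / 64860 × 100 = 38.24 %

38.2 %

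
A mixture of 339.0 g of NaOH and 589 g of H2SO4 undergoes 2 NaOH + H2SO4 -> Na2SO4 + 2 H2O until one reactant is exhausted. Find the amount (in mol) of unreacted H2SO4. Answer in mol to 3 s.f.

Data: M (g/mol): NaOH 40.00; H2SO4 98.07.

1.77 mol

n(NaOH) = 339.0 / 40.00 = 8.475 mol
n(H2SO4) = 589.0 / 98.07 = 6.006 mol
n/ν for NaOH = 8.475/2 = 4.238
n/ν for H2SO4 = 6.006/1 = 6.006
Smallest n/ν is NaOH → limiting reagent.
H2SO4 consumed = (1/2) × 8.475 = 4.238 mol
H2SO4 remaining = 6.006 − 4.238 = 1.768 mol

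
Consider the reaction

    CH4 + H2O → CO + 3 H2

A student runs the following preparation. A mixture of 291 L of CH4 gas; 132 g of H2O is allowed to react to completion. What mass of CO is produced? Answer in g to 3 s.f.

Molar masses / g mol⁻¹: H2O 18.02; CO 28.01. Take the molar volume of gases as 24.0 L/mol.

205 g

n(CH4) = 291.0 / 24.0 = 12.13 mol
n(H2O) = 132.0 / 18.02 = 7.325 mol
n/ν → CH4: 12.13, H2O: 7.325; H2O is limiting.
n(CO) = (1/1) × 7.325 = 7.325 mol
mass = 7.325 × 28.01 = 205.2 g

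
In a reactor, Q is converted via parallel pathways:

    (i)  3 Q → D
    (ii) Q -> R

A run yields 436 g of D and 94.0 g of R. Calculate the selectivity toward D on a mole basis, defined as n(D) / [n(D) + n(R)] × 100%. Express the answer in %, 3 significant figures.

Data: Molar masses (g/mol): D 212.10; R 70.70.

n(D) = 436 / 212.10 = 2.056 mol
n(R) = 94.0 / 70.70 = 1.330 mol
selectivity = 2.056/(2.056+1.330) × 100 = 60.72 %

60.7 %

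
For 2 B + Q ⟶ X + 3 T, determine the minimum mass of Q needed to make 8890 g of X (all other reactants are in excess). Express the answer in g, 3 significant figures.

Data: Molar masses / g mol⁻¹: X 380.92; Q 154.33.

n(X) = 8890 / 380.92 = 23.34 mol
n(Q) = (1/1) × 23.34 = 23.34 mol
mass = 23.34 × 154.33 = 3602 g

3600 g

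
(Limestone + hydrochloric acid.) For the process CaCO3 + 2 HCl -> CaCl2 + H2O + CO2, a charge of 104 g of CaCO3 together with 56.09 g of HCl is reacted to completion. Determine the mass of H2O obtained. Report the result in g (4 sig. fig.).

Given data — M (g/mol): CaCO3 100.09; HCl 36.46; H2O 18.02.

13.86 g

n(CaCO3) = 104.0 / 100.09 = 1.039 mol
n(HCl) = 56.09 / 36.46 = 1.538 mol
n/ν for CaCO3 = 1.039/1 = 1.039
n/ν for HCl = 1.538/2 = 0.7690
Smallest n/ν is HCl → limiting reagent.
n(H2O) = (1/2) × 1.538 = 0.7690 mol
mass = 0.7690 × 18.02 = 13.86 g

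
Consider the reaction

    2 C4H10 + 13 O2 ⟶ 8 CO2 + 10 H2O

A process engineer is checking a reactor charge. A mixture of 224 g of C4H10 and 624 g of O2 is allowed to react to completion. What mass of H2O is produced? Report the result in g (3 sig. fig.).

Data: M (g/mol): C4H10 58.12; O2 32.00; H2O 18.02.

270 g

n(C4H10) = 224.0 / 58.12 = 3.854 mol
n(O2) = 624.0 / 32.00 = 19.50 mol
n/ν → C4H10: 1.927, O2: 1.500; O2 is limiting.
n(H2O) = (10/13) × 19.50 = 15.00 mol
mass = 15.00 × 18.02 = 270.3 g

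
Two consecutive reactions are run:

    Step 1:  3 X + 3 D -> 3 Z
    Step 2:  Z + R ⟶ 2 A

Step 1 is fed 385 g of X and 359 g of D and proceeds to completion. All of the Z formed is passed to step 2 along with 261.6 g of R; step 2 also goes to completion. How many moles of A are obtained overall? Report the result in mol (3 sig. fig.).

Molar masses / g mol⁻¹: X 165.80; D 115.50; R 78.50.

Step 1:
n(X) = 385.0 / 165.80 = 2.322 mol
n(D) = 359.0 / 115.50 = 3.108 mol
n/ν → X: 0.7740, D: 1.036; X is limiting.
n(Z) produced = (3/3) × 2.322 = 2.322 mol
Step 2:
n(Z) available = 2.322 mol
n(R) = 261.6 / 78.50 = 3.332 mol
n/ν → Z: 2.322, R: 3.332; Z is limiting.
n(A) = (2/1) × 2.322 = 4.644 mol

4.64 mol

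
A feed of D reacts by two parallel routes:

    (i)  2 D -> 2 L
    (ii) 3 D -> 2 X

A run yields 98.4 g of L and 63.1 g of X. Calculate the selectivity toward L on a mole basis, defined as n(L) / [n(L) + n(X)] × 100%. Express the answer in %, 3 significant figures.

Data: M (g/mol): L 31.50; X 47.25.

70.1 %

n(L) = 98.4 / 31.50 = 3.124 mol
n(X) = 63.1 / 47.25 = 1.335 mol
selectivity = 3.124/(3.124+1.335) × 100 = 70.06 %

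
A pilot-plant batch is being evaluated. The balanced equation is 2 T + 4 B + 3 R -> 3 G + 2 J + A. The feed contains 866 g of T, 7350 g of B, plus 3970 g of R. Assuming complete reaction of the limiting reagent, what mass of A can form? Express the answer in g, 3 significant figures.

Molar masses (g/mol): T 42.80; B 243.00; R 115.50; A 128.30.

n(T) = 866.0 / 42.80 = 20.23 mol
n(B) = 7350 / 243.00 = 30.25 mol
n(R) = 3970 / 115.50 = 34.37 mol
n/ν for T = 20.23/2 = 10.12
n/ν for B = 30.25/4 = 7.563
n/ν for R = 34.37/3 = 11.46
Smallest n/ν is B → limiting reagent.
n(A) = (1/4) × 30.25 = 7.563 mol
mass = 7.563 × 128.30 = 970.3 g

970 g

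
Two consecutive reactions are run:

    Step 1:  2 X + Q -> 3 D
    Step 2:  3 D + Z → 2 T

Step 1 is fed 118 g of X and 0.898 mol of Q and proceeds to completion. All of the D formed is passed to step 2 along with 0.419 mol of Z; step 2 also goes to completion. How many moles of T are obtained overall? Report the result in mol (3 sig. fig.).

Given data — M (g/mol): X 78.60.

0.838 mol

Step 1:
n(X) = 118.0 / 78.60 = 1.501 mol
n(Q) = 0.8980 mol
n/ν for X = 1.501/2 = 0.7505
n/ν for Q = 0.8980/1 = 0.8980
Smallest n/ν is X → limiting reagent.
n(D) produced = (3/2) × 1.501 = 2.252 mol
Step 2:
n(D) available = 2.252 mol
n(Z) = 0.4190 mol
n/ν for D = 2.252/3 = 0.7507
n/ν for Z = 0.4190/1 = 0.4190
Smallest n/ν is Z → limiting reagent.
n(T) = (2/1) × 0.4190 = 0.8380 mol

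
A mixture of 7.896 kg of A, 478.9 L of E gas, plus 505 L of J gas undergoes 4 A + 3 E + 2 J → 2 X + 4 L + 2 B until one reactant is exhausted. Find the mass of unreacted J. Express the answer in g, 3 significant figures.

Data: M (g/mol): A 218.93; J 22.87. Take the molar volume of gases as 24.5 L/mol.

173 g

n(A) = 7.896×1000 / 218.93 = 36.07 mol
n(E) = 478.9 / 24.5 = 19.55 mol
n(J) = 505.0 / 24.5 = 20.61 mol
n/ν → A: 9.018, E: 6.517, J: 10.31; E is limiting.
J consumed = (2/3) × 19.55 = 13.03 mol
J remaining = 20.61 − 13.03 = 7.580 mol
mass = 7.580 × 22.87 = 173.4 g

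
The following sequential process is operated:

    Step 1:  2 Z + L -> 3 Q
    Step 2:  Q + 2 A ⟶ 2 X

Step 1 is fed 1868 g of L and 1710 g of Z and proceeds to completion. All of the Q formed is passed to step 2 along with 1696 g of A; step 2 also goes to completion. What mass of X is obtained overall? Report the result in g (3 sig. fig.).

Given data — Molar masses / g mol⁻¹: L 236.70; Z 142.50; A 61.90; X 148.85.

Step 1:
n(L) = 1868 / 236.70 = 7.892 mol
n(Z) = 1710 / 142.50 = 12.00 mol
n/ν for L = 7.892/1 = 7.892
n/ν for Z = 12.00/2 = 6.000
Smallest n/ν is Z → limiting reagent.
n(Q) produced = (3/2) × 12.00 = 18.00 mol
Step 2:
n(Q) available = 18.00 mol
n(A) = 1696 / 61.90 = 27.40 mol
n/ν for Q = 18.00/1 = 18.00
n/ν for A = 27.40/2 = 13.70
Smallest n/ν is A → limiting reagent.
n(X) = (2/2) × 27.40 = 27.40 mol
mass = 27.40 × 148.85 = 4078 g

4080 g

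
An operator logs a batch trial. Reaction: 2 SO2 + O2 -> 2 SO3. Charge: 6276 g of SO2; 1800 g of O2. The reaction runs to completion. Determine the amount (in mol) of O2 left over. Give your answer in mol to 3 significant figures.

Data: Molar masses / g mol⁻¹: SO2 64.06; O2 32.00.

n(SO2) = 6276 / 64.06 = 97.97 mol
n(O2) = 1800 / 32.00 = 56.25 mol
n/ν → SO2: 48.99, O2: 56.25; SO2 is limiting.
O2 consumed = (1/2) × 97.97 = 48.99 mol
O2 remaining = 56.25 − 48.99 = 7.260 mol

7.26 mol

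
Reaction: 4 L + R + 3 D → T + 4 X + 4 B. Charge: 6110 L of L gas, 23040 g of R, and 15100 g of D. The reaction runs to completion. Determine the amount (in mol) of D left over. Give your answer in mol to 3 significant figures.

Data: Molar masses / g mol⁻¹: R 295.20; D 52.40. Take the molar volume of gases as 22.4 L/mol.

83.6 mol

n(L) = 6110 / 22.4 = 272.8 mol
n(R) = 23040 / 295.20 = 78.05 mol
n(D) = 15100 / 52.40 = 288.2 mol
n/ν → L: 68.20, R: 78.05, D: 96.07; L is limiting.
D consumed = (3/4) × 272.8 = 204.6 mol
D remaining = 288.2 − 204.6 = 83.60 mol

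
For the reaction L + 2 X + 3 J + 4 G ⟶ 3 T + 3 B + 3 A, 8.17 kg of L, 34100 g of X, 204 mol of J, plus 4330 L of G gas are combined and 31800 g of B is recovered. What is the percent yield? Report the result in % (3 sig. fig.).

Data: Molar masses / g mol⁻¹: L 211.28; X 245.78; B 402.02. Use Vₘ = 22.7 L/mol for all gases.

n(L) = 8.170×1000 / 211.28 = 38.67 mol
n(X) = 34100 / 245.78 = 138.7 mol
n(J) = 204.0 mol
n(G) = 4330 / 22.7 = 190.7 mol
n/ν → L: 38.67, X: 69.35, J: 68.00, G: 47.68; L is limiting.
theoretical n(B) = (3/1) × 38.67 = 116.0 mol → 46630 g
% yield = 31800 / 46630 × 100 = 68.20 %

68.2 %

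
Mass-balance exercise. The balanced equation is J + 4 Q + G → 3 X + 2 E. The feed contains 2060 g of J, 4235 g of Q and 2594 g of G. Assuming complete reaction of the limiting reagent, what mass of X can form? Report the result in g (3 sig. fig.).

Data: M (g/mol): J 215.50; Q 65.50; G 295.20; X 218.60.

n(J) = 2060 / 215.50 = 9.559 mol
n(Q) = 4235 / 65.50 = 64.66 mol
n(G) = 2594 / 295.20 = 8.787 mol
n/ν for J = 9.559/1 = 9.559
n/ν for Q = 64.66/4 = 16.17
n/ν for G = 8.787/1 = 8.787
Smallest n/ν is G → limiting reagent.
n(X) = (3/1) × 8.787 = 26.36 mol
mass = 26.36 × 218.60 = 5762 g

5760 g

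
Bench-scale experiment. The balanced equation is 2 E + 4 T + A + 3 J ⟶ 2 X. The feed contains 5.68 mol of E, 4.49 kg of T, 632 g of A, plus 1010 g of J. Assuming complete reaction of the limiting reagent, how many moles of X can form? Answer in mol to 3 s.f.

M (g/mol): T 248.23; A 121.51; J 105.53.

5.68 mol

n(E) = 5.680 mol
n(T) = 4.490×1000 / 248.23 = 18.09 mol
n(A) = 632.0 / 121.51 = 5.201 mol
n(J) = 1010 / 105.53 = 9.571 mol
n/ν for E = 5.680/2 = 2.840
n/ν for T = 18.09/4 = 4.523
n/ν for A = 5.201/1 = 5.201
n/ν for J = 9.571/3 = 3.190
Smallest n/ν is E → limiting reagent.
n(X) = (2/2) × 5.680 = 5.680 mol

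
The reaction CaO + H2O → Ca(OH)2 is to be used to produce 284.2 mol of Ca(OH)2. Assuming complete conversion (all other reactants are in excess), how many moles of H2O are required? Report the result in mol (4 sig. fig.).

284.2 mol

n(Ca(OH)2) = 284.2 mol
n(H2O) = (1/1) × 284.2 = 284.2 mol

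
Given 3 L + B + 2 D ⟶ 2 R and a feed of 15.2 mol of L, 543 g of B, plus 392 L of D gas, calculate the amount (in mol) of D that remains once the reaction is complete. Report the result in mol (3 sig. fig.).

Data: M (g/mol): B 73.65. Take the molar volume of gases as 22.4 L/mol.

n(L) = 15.20 mol
n(B) = 543.0 / 73.65 = 7.373 mol
n(D) = 392.0 / 22.4 = 17.50 mol
n/ν → L: 5.067, B: 7.373, D: 8.750; L is limiting.
D consumed = (2/3) × 15.20 = 10.13 mol
D remaining = 17.50 − 10.13 = 7.370 mol

7.37 mol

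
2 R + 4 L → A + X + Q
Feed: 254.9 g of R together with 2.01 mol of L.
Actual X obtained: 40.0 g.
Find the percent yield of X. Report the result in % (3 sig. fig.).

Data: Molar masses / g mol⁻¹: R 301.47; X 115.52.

n(R) = 254.9 / 301.47 = 0.8455 mol
n(L) = 2.010 mol
n/ν → R: 0.4228, L: 0.5025; R is limiting.
theoretical n(X) = (1/2) × 0.8455 = 0.4228 mol → 48.84 g
% yield = 40.0 / 48.84 × 100 = 81.90 %

81.9 %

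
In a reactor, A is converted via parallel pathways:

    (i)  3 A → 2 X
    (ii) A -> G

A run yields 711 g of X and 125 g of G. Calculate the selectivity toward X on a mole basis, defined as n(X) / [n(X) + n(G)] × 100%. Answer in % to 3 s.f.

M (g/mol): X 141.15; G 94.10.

n(X) = 711 / 141.15 = 5.037 mol
n(G) = 125 / 94.10 = 1.328 mol
selectivity = 5.037/(5.037+1.328) × 100 = 79.14 %

79.1 %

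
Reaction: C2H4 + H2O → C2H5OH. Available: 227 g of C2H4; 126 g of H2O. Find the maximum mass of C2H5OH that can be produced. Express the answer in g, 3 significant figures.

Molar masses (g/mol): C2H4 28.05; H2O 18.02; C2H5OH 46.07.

322 g

n(C2H4) = 227.0 / 28.05 = 8.093 mol
n(H2O) = 126.0 / 18.02 = 6.992 mol
n/ν for C2H4 = 8.093/1 = 8.093
n/ν for H2O = 6.992/1 = 6.992
Smallest n/ν is H2O → limiting reagent.
n(C2H5OH) = (1/1) × 6.992 = 6.992 mol
mass = 6.992 × 46.07 = 322.1 g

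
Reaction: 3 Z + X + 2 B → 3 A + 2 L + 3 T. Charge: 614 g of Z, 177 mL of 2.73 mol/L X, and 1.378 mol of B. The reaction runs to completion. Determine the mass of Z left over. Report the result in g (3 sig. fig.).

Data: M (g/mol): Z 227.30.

284 g

n(Z) = 614.0 / 227.30 = 2.701 mol
n(X) = 2.73 × 177.0/1000 = 0.4832 mol
n(B) = 1.378 mol
n/ν for Z = 2.701/3 = 0.9003
n/ν for X = 0.4832/1 = 0.4832
n/ν for B = 1.378/2 = 0.6890
Smallest n/ν is X → limiting reagent.
Z consumed = (3/1) × 0.4832 = 1.450 mol
Z remaining = 2.701 − 1.450 = 1.251 mol
mass = 1.251 × 227.30 = 284.4 g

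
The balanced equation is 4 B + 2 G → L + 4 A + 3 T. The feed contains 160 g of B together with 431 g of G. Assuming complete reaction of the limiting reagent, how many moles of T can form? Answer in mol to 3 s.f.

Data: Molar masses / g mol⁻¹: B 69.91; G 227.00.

n(B) = 160.0 / 69.91 = 2.289 mol
n(G) = 431.0 / 227.00 = 1.899 mol
n/ν → B: 0.5723, G: 0.9495; B is limiting.
n(T) = (3/4) × 2.289 = 1.717 mol

1.72 mol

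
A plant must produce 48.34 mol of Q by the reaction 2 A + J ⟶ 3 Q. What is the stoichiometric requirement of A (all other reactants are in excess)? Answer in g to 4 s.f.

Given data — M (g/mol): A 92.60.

n(Q) = 48.34 mol
n(A) = (2/3) × 48.34 = 32.23 mol
mass = 32.23 × 92.60 = 2984 g

2984 g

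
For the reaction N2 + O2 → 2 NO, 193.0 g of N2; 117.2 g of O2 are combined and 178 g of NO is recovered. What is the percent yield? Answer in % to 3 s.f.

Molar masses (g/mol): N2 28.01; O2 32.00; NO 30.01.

n(N2) = 193.0 / 28.01 = 6.890 mol
n(O2) = 117.2 / 32.00 = 3.663 mol
n/ν for N2 = 6.890/1 = 6.890
n/ν for O2 = 3.663/1 = 3.663
Smallest n/ν is O2 → limiting reagent.
theoretical n(NO) = (2/1) × 3.663 = 7.326 mol → 219.9 g
% yield = 178 / 219.9 × 100 = 80.95 %

81.0 %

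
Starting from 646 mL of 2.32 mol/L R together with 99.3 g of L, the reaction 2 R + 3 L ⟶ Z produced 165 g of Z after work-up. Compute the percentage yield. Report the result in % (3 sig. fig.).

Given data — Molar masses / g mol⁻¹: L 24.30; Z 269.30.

81.8 %

n(R) = 2.32 × 646.0/1000 = 1.499 mol
n(L) = 99.30 / 24.30 = 4.086 mol
n/ν → R: 0.7495, L: 1.362; R is limiting.
theoretical n(Z) = (1/2) × 1.499 = 0.7495 mol → 201.8 g
% yield = 165 / 201.8 × 100 = 81.76 %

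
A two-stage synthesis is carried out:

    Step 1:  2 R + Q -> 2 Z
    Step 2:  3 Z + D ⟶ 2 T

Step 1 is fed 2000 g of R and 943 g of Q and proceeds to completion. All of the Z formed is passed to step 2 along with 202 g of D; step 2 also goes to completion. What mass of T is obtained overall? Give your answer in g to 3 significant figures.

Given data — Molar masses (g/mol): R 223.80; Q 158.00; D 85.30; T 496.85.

2350 g

Step 1:
n(R) = 2000 / 223.80 = 8.937 mol
n(Q) = 943.0 / 158.00 = 5.968 mol
n/ν for R = 8.937/2 = 4.469
n/ν for Q = 5.968/1 = 5.968
Smallest n/ν is R → limiting reagent.
n(Z) produced = (2/2) × 8.937 = 8.937 mol
Step 2:
n(Z) available = 8.937 mol
n(D) = 202.0 / 85.30 = 2.368 mol
n/ν for Z = 8.937/3 = 2.979
n/ν for D = 2.368/1 = 2.368
Smallest n/ν is D → limiting reagent.
n(T) = (2/1) × 2.368 = 4.736 mol
mass = 4.736 × 496.85 = 2353 g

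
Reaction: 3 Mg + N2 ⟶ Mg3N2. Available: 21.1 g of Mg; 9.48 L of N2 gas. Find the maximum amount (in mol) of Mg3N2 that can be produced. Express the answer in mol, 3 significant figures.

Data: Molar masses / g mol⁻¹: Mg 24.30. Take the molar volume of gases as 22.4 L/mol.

n(Mg) = 21.10 / 24.30 = 0.8683 mol
n(N2) = 9.480 / 22.4 = 0.4232 mol
n/ν → Mg: 0.2894, N2: 0.4232; Mg is limiting.
n(Mg3N2) = (1/3) × 0.8683 = 0.2894 mol

0.289 mol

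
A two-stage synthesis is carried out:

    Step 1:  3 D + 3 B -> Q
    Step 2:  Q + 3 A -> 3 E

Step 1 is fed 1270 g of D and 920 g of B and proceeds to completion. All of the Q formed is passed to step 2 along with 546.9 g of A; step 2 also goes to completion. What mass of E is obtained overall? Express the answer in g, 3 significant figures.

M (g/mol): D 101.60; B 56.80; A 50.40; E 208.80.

Step 1:
n(D) = 1270 / 101.60 = 12.50 mol
n(B) = 920.0 / 56.80 = 16.20 mol
n/ν for D = 12.50/3 = 4.167
n/ν for B = 16.20/3 = 5.400
Smallest n/ν is D → limiting reagent.
n(Q) produced = (1/3) × 12.50 = 4.167 mol
Step 2:
n(Q) available = 4.167 mol
n(A) = 546.9 / 50.40 = 10.85 mol
n/ν for Q = 4.167/1 = 4.167
n/ν for A = 10.85/3 = 3.617
Smallest n/ν is A → limiting reagent.
n(E) = (3/3) × 10.85 = 10.85 mol
mass = 10.85 × 208.80 = 2265 g

2270 g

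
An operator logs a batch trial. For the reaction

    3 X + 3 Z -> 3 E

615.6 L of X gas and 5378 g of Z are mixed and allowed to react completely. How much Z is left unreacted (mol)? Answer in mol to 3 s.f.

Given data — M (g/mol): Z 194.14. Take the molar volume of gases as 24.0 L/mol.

n(X) = 615.6 / 24.0 = 25.65 mol
n(Z) = 5378 / 194.14 = 27.70 mol
n/ν for X = 25.65/3 = 8.550
n/ν for Z = 27.70/3 = 9.233
Smallest n/ν is X → limiting reagent.
Z consumed = (3/3) × 25.65 = 25.65 mol
Z remaining = 27.70 − 25.65 = 2.050 mol

2.05 mol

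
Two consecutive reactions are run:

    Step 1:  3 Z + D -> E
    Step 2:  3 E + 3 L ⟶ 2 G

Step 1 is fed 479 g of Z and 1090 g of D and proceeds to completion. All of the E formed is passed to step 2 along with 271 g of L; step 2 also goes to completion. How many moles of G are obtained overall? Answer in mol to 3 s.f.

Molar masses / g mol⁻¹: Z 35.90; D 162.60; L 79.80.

Step 1:
n(Z) = 479.0 / 35.90 = 13.34 mol
n(D) = 1090 / 162.60 = 6.704 mol
n/ν for Z = 13.34/3 = 4.447
n/ν for D = 6.704/1 = 6.704
Smallest n/ν is Z → limiting reagent.
n(E) produced = (1/3) × 13.34 = 4.447 mol
Step 2:
n(E) available = 4.447 mol
n(L) = 271.0 / 79.80 = 3.396 mol
n/ν for E = 4.447/3 = 1.482
n/ν for L = 3.396/3 = 1.132
Smallest n/ν is L → limiting reagent.
n(G) = (2/3) × 3.396 = 2.264 mol

2.26 mol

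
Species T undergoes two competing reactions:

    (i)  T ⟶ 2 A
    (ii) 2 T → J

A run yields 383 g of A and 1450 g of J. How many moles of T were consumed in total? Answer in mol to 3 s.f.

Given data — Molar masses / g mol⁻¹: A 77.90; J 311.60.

n(A) = 383 / 77.90 = 4.917 mol
n(J) = 1450 / 311.60 = 4.653 mol
n(T) via (i) = (1/2)×4.917 = 2.459 mol
n(T) via (ii) = (2/1)×4.653 = 9.306 mol
total n(T) = 2.459 + 9.306 = 11.77 mol

11.8 mol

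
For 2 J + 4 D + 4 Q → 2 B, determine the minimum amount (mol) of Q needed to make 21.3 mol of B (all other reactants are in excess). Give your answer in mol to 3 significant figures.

n(B) = 21.30 mol
n(Q) = (4/2) × 21.30 = 42.60 mol

42.6 mol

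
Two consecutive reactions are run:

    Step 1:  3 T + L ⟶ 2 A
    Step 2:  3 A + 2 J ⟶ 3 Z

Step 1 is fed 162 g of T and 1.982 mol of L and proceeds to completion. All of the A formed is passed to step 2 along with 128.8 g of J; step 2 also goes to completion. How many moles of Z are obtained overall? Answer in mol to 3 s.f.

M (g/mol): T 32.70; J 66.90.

2.89 mol

Step 1:
n(T) = 162.0 / 32.70 = 4.954 mol
n(L) = 1.982 mol
n/ν for T = 4.954/3 = 1.651
n/ν for L = 1.982/1 = 1.982
Smallest n/ν is T → limiting reagent.
n(A) produced = (2/3) × 4.954 = 3.303 mol
Step 2:
n(A) available = 3.303 mol
n(J) = 128.8 / 66.90 = 1.925 mol
n/ν for A = 3.303/3 = 1.101
n/ν for J = 1.925/2 = 0.9625
Smallest n/ν is J → limiting reagent.
n(Z) = (3/2) × 1.925 = 2.888 mol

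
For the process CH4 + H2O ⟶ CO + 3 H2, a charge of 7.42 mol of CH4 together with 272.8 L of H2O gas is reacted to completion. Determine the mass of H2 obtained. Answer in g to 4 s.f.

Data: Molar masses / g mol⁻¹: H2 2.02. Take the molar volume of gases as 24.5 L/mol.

n(CH4) = 7.420 mol
n(H2O) = 272.8 / 24.5 = 11.13 mol
n/ν for CH4 = 7.420/1 = 7.420
n/ν for H2O = 11.13/1 = 11.13
Smallest n/ν is CH4 → limiting reagent.
n(H2) = (3/1) × 7.420 = 22.26 mol
mass = 22.26 × 2.02 = 44.97 g

44.97 g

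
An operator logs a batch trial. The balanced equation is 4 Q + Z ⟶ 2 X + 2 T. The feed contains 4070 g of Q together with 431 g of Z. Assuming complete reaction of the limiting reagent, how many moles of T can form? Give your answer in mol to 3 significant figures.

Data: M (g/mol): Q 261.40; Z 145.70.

5.92 mol

n(Q) = 4070 / 261.40 = 15.57 mol
n(Z) = 431.0 / 145.70 = 2.958 mol
n/ν for Q = 15.57/4 = 3.893
n/ν for Z = 2.958/1 = 2.958
Smallest n/ν is Z → limiting reagent.
n(T) = (2/1) × 2.958 = 5.916 mol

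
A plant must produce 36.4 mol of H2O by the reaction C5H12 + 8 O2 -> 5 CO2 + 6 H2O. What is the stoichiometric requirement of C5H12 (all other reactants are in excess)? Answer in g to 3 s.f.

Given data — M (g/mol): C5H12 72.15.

n(H2O) = 36.40 mol
n(C5H12) = (1/6) × 36.40 = 6.067 mol
mass = 6.067 × 72.15 = 437.7 g

438 g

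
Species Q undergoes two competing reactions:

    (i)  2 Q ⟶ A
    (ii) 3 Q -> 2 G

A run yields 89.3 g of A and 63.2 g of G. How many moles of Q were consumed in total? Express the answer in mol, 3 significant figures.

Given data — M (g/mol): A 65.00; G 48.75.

n(A) = 89.3 / 65.00 = 1.374 mol
n(G) = 63.2 / 48.75 = 1.296 mol
n(Q) via (i) = (2/1)×1.374 = 2.748 mol
n(Q) via (ii) = (3/2)×1.296 = 1.944 mol
total n(Q) = 2.748 + 1.944 = 4.692 mol

4.69 mol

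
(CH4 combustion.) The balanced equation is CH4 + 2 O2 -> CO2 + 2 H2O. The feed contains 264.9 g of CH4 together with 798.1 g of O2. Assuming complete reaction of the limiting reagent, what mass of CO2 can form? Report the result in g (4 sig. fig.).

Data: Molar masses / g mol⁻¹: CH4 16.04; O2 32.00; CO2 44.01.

548.8 g

n(CH4) = 264.9 / 16.04 = 16.51 mol
n(O2) = 798.1 / 32.00 = 24.94 mol
n/ν for CH4 = 16.51/1 = 16.51
n/ν for O2 = 24.94/2 = 12.47
Smallest n/ν is O2 → limiting reagent.
n(CO2) = (1/2) × 24.94 = 12.47 mol
mass = 12.47 × 44.01 = 548.8 g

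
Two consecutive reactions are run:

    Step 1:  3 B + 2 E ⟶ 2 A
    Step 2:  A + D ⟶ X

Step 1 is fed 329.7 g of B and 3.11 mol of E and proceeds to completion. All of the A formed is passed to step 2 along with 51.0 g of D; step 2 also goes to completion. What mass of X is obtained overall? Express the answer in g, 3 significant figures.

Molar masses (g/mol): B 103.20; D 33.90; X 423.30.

637 g

Step 1:
n(B) = 329.7 / 103.20 = 3.195 mol
n(E) = 3.110 mol
n/ν for B = 3.195/3 = 1.065
n/ν for E = 3.110/2 = 1.555
Smallest n/ν is B → limiting reagent.
n(A) produced = (2/3) × 3.195 = 2.130 mol
Step 2:
n(A) available = 2.130 mol
n(D) = 51.00 / 33.90 = 1.504 mol
n/ν for A = 2.130/1 = 2.130
n/ν for D = 1.504/1 = 1.504
Smallest n/ν is D → limiting reagent.
n(X) = (1/1) × 1.504 = 1.504 mol
mass = 1.504 × 423.30 = 636.6 g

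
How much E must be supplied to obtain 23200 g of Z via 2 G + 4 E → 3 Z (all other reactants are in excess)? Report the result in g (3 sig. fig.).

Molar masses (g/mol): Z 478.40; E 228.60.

n(Z) = 23200 / 478.40 = 48.49 mol
n(E) = (4/3) × 48.49 = 64.65 mol
mass = 64.65 × 228.60 = 14780 g

14800 g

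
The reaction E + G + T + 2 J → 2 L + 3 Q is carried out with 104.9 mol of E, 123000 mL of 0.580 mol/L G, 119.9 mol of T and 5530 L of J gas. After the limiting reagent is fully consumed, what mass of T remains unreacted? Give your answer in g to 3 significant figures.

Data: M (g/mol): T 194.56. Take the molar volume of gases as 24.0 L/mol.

9450 g

n(E) = 104.9 mol
n(G) = 0.580 × 123000/1000 = 71.34 mol
n(T) = 119.9 mol
n(J) = 5530 / 24.0 = 230.4 mol
n/ν for E = 104.9/1 = 104.9
n/ν for G = 71.34/1 = 71.34
n/ν for T = 119.9/1 = 119.9
n/ν for J = 230.4/2 = 115.2
Smallest n/ν is G → limiting reagent.
T consumed = (1/1) × 71.34 = 71.34 mol
T remaining = 119.9 − 71.34 = 48.56 mol
mass = 48.56 × 194.56 = 9448 g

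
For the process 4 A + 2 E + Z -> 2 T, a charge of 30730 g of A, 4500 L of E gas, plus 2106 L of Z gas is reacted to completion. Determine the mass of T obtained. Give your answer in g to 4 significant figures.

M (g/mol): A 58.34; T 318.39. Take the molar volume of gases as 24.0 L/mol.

55880 g

n(A) = 30730 / 58.34 = 526.7 mol
n(E) = 4500 / 24.0 = 187.5 mol
n(Z) = 2106 / 24.0 = 87.75 mol
n/ν → A: 131.7, E: 93.75, Z: 87.75; Z is limiting.
n(T) = (2/1) × 87.75 = 175.5 mol
mass = 175.5 × 318.39 = 55880 g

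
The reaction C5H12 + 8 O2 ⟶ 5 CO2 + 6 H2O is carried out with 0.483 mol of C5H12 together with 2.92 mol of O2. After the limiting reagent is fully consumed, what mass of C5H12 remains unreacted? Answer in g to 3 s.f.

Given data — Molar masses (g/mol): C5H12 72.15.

n(C5H12) = 0.4830 mol
n(O2) = 2.920 mol
n/ν for C5H12 = 0.4830/1 = 0.4830
n/ν for O2 = 2.920/8 = 0.3650
Smallest n/ν is O2 → limiting reagent.
C5H12 consumed = (1/8) × 2.920 = 0.3650 mol
C5H12 remaining = 0.4830 − 0.3650 = 0.1180 mol
mass = 0.1180 × 72.15 = 8.514 g

8.51 g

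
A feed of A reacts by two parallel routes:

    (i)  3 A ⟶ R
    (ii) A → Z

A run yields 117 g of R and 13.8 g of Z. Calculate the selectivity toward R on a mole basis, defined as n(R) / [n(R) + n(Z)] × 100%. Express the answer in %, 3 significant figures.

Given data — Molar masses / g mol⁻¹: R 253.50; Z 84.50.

73.9 %

n(R) = 117 / 253.50 = 0.4615 mol
n(Z) = 13.8 / 84.50 = 0.1633 mol
selectivity = 0.4615/(0.4615+0.1633) × 100 = 73.86 %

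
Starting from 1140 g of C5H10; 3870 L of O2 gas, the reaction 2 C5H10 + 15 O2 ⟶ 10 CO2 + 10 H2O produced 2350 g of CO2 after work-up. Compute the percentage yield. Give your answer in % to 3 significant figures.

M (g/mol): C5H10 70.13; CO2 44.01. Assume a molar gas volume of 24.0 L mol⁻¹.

n(C5H10) = 1140 / 70.13 = 16.26 mol
n(O2) = 3870 / 24.0 = 161.3 mol
n/ν for C5H10 = 16.26/2 = 8.130
n/ν for O2 = 161.3/15 = 10.75
Smallest n/ν is C5H10 → limiting reagent.
theoretical n(CO2) = (10/2) × 16.26 = 81.30 mol → 3578 g
% yield = 2350 / 3578 × 100 = 65.68 %

65.7 %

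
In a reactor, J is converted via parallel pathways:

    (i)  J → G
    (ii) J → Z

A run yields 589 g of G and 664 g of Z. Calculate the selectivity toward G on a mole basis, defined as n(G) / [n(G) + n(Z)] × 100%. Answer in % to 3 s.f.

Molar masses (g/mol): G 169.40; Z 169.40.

47.0 %

n(G) = 589 / 169.40 = 3.477 mol
n(Z) = 664 / 169.40 = 3.920 mol
selectivity = 3.477/(3.477+3.920) × 100 = 47.01 %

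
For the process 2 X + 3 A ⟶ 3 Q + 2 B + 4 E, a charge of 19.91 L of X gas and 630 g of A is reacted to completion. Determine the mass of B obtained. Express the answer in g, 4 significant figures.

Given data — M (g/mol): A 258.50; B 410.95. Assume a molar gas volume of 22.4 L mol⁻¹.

365.3 g

n(X) = 19.91 / 22.4 = 0.8888 mol
n(A) = 630.0 / 258.50 = 2.437 mol
n/ν for X = 0.8888/2 = 0.4444
n/ν for A = 2.437/3 = 0.8123
Smallest n/ν is X → limiting reagent.
n(B) = (2/2) × 0.8888 = 0.8888 mol
mass = 0.8888 × 410.95 = 365.3 g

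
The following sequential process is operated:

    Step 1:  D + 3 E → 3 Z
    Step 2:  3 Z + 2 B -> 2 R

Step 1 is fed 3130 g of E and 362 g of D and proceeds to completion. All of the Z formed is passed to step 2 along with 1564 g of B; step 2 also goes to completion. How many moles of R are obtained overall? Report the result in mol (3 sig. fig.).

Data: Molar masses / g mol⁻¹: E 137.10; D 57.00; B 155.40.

Step 1:
n(E) = 3130 / 137.10 = 22.83 mol
n(D) = 362.0 / 57.00 = 6.351 mol
n/ν for E = 22.83/3 = 7.610
n/ν for D = 6.351/1 = 6.351
Smallest n/ν is D → limiting reagent.
n(Z) produced = (3/1) × 6.351 = 19.05 mol
Step 2:
n(Z) available = 19.05 mol
n(B) = 1564 / 155.40 = 10.06 mol
n/ν for Z = 19.05/3 = 6.350
n/ν for B = 10.06/2 = 5.030
Smallest n/ν is B → limiting reagent.
n(R) = (2/2) × 10.06 = 10.06 mol

10.1 mol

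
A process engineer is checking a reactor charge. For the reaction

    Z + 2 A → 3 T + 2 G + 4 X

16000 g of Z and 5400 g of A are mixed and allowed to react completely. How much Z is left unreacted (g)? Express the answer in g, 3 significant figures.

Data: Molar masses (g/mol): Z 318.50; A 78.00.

n(Z) = 16000 / 318.50 = 50.24 mol
n(A) = 5400 / 78.00 = 69.23 mol
n/ν for Z = 50.24/1 = 50.24
n/ν for A = 69.23/2 = 34.62
Smallest n/ν is A → limiting reagent.
Z consumed = (1/2) × 69.23 = 34.62 mol
Z remaining = 50.24 − 34.62 = 15.62 mol
mass = 15.62 × 318.50 = 4975 g

4980 g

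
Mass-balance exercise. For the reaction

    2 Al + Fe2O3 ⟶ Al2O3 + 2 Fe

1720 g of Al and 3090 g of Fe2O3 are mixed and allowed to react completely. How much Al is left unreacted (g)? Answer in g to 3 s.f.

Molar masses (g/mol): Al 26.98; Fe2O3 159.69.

676 g

n(Al) = 1720 / 26.98 = 63.75 mol
n(Fe2O3) = 3090 / 159.69 = 19.35 mol
n/ν → Al: 31.88, Fe2O3: 19.35; Fe2O3 is limiting.
Al consumed = (2/1) × 19.35 = 38.70 mol
Al remaining = 63.75 − 38.70 = 25.05 mol
mass = 25.05 × 26.98 = 675.8 g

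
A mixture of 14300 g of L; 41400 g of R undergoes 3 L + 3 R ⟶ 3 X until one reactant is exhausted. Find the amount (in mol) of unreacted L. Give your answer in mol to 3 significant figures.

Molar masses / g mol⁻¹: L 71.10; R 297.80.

n(L) = 14300 / 71.10 = 201.1 mol
n(R) = 41400 / 297.80 = 139.0 mol
n/ν → L: 67.03, R: 46.33; R is limiting.
L consumed = (3/3) × 139.0 = 139.0 mol
L remaining = 201.1 − 139.0 = 62.10 mol

62.1 mol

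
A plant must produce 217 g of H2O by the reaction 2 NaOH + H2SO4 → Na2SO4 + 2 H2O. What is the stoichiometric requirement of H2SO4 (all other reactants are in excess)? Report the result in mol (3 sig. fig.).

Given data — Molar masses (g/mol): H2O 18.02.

6.02 mol

n(H2O) = 217 / 18.02 = 12.04 mol
n(H2SO4) = (1/2) × 12.04 = 6.020 mol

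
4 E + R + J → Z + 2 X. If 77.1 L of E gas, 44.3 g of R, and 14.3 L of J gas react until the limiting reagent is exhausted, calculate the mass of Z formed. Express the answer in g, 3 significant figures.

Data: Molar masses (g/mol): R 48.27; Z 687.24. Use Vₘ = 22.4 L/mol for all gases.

n(E) = 77.10 / 22.4 = 3.442 mol
n(R) = 44.30 / 48.27 = 0.9178 mol
n(J) = 14.30 / 22.4 = 0.6384 mol
n/ν for E = 3.442/4 = 0.8605
n/ν for R = 0.9178/1 = 0.9178
n/ν for J = 0.6384/1 = 0.6384
Smallest n/ν is J → limiting reagent.
n(Z) = (1/1) × 0.6384 = 0.6384 mol
mass = 0.6384 × 687.24 = 438.7 g

439 g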